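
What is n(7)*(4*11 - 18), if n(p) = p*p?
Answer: 1274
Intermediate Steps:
n(p) = p²
n(7)*(4*11 - 18) = 7²*(4*11 - 18) = 49*(44 - 18) = 49*26 = 1274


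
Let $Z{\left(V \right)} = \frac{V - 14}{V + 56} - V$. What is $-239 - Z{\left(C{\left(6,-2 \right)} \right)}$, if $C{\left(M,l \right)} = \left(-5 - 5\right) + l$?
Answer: $- \frac{5509}{22} \approx -250.41$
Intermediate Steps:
$C{\left(M,l \right)} = -10 + l$
$Z{\left(V \right)} = - V + \frac{-14 + V}{56 + V}$ ($Z{\left(V \right)} = \frac{-14 + V}{56 + V} - V = - V + \frac{-14 + V}{56 + V}$)
$-239 - Z{\left(C{\left(6,-2 \right)} \right)} = -239 - \frac{-14 - \left(-10 - 2\right)^{2} - 55 \left(-10 - 2\right)}{56 - 12} = -239 - \frac{-14 - \left(-12\right)^{2} - -660}{56 - 12} = -239 - \frac{-14 - 144 + 660}{44} = -239 - \frac{1}{44} \cdot 502 = -239 - \frac{251}{22} = - \frac{5509}{22}$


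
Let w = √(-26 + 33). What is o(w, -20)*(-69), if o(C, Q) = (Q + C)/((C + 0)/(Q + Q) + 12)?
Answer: 26476680/230393 - 1269600*√7/230393 ≈ 100.34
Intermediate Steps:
w = √7 ≈ 2.6458
o(C, Q) = (C + Q)/(12 + C/(2*Q)) (o(C, Q) = (C + Q)/(C/((2*Q)) + 12) = (C + Q)/(C*(1/(2*Q)) + 12) = (C + Q)/(C/(2*Q) + 12) = (C + Q)/(12 + C/(2*Q)))
o(w, -20)*(-69) = (2*(-20)*(√7 - 20)/(√7 + 24*(-20)))*(-69) = (2*(-20)*(-20 + √7)/(√7 - 480))*(-69) = (2*(-20)*(-20 + √7)/(-480 + √7))*(-69) = -40*(-20 + √7)/(-480 + √7)*(-69) = 2760*(-20 + √7)/(-480 + √7)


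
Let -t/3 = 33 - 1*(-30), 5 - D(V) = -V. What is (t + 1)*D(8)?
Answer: -2444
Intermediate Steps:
D(V) = 5 + V (D(V) = 5 - (-1)*V = 5 + V)
t = -189 (t = -3*(33 - 1*(-30)) = -3*(33 + 30) = -3*63 = -189)
(t + 1)*D(8) = (-189 + 1)*(5 + 8) = -188*13 = -2444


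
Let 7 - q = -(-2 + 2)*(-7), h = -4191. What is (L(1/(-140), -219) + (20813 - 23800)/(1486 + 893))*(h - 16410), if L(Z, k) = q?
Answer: -93844422/793 ≈ -1.1834e+5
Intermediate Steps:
q = 7 (q = 7 - (-(-2 + 2))*(-7) = 7 - (-1*0)*(-7) = 7 - 0*(-7) = 7 - 1*0 = 7 + 0 = 7)
L(Z, k) = 7
(L(1/(-140), -219) + (20813 - 23800)/(1486 + 893))*(h - 16410) = (7 + (20813 - 23800)/(1486 + 893))*(-4191 - 16410) = (7 - 2987/2379)*(-20601) = (13666/2379)*(-20601) = -93844422/793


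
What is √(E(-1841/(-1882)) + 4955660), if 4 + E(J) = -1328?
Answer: 2*√1238582 ≈ 2225.8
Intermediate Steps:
E(J) = -1332 (E(J) = -4 - 1328 = -1332)
√(E(-1841/(-1882)) + 4955660) = √(-1332 + 4955660) = √4954328 = 2*√1238582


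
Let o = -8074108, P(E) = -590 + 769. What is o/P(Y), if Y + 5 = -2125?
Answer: -8074108/179 ≈ -45107.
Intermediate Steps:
Y = -2130 (Y = -5 - 2125 = -2130)
P(E) = 179
o/P(Y) = -8074108/179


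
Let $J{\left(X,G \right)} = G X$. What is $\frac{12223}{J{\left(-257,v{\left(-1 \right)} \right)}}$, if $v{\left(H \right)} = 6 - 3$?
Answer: $- \frac{12223}{771} \approx -15.853$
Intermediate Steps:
$v{\left(H \right)} = 3$ ($v{\left(H \right)} = 6 - 3 = 3$)
$\frac{12223}{J{\left(-257,v{\left(-1 \right)} \right)}} = \frac{12223}{3 \left(-257\right)} = \frac{12223}{-771} = 12223 \left(- \frac{1}{771}\right) = - \frac{12223}{771}$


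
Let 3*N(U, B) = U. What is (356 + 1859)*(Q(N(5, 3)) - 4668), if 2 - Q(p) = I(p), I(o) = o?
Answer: -31016645/3 ≈ -1.0339e+7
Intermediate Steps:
N(U, B) = U/3
Q(p) = 2 - p
(356 + 1859)*(Q(N(5, 3)) - 4668) = (356 + 1859)*((2 - 5/3) - 4668) = 2215*((2 - 1*5/3) - 4668) = 2215*((2 - 5/3) - 4668) = 2215*(⅓ - 4668) = 2215*(-14003/3) = -31016645/3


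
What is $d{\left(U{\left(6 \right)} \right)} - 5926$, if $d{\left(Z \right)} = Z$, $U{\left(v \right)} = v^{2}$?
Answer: $-5890$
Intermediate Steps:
$d{\left(U{\left(6 \right)} \right)} - 5926 = 6^{2} - 5926 = 36 - 5926 = -5890$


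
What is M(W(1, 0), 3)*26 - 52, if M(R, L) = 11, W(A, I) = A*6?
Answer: 234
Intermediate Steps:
W(A, I) = 6*A
M(W(1, 0), 3)*26 - 52 = 11*26 - 52 = 286 - 52 = 234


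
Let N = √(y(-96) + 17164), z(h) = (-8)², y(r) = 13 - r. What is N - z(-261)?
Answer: -64 + √17273 ≈ 67.427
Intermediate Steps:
z(h) = 64
N = √17273 (N = √((13 - 1*(-96)) + 17164) = √((13 + 96) + 17164) = √(109 + 17164) = √17273 ≈ 131.43)
N - z(-261) = √17273 - 1*64 = √17273 - 64 = -64 + √17273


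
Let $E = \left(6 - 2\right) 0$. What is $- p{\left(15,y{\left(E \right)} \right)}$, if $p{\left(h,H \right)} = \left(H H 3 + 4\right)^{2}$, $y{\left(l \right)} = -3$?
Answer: $-961$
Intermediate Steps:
$E = 0$ ($E = 4 \cdot 0 = 0$)
$p{\left(h,H \right)} = \left(4 + 3 H^{2}\right)^{2}$ ($p{\left(h,H \right)} = \left(H^{2} \cdot 3 + 4\right)^{2} = \left(3 H^{2} + 4\right)^{2} = \left(4 + 3 H^{2}\right)^{2}$)
$- p{\left(15,y{\left(E \right)} \right)} = - \left(4 + 3 \left(-3\right)^{2}\right)^{2} = - \left(4 + 3 \cdot 9\right)^{2} = - \left(4 + 27\right)^{2} = - 31^{2} = \left(-1\right) 961 = -961$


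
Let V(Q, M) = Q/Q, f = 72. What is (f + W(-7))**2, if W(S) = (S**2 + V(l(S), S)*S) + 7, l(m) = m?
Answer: 14641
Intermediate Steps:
V(Q, M) = 1
W(S) = 7 + S + S**2 (W(S) = (S**2 + 1*S) + 7 = (S**2 + S) + 7 = (S + S**2) + 7 = 7 + S + S**2)
(f + W(-7))**2 = (72 + (7 - 7 + (-7)**2))**2 = (72 + (7 - 7 + 49))**2 = (72 + 49)**2 = 121**2 = 14641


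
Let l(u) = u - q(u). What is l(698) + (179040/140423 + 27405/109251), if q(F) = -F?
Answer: 2382215291207/1704594797 ≈ 1397.5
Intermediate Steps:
l(u) = 2*u (l(u) = u - (-1)*u = u + u = 2*u)
l(698) + (179040/140423 + 27405/109251) = 2*698 + (179040/140423 + 27405/109251) = 1396 + (179040*(1/140423) + 27405*(1/109251)) = 1396 + (179040/140423 + 3045/12139) = 1396 + 2600954595/1704594797 = 2382215291207/1704594797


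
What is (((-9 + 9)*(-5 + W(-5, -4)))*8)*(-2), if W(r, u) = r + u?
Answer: 0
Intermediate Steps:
(((-9 + 9)*(-5 + W(-5, -4)))*8)*(-2) = (((-9 + 9)*(-5 + (-5 - 4)))*8)*(-2) = ((0*(-5 - 9))*8)*(-2) = ((0*(-14))*8)*(-2) = (0*8)*(-2) = 0*(-2) = 0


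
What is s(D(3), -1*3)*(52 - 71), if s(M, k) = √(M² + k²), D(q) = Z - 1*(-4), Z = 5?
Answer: -57*√10 ≈ -180.25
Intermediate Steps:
D(q) = 9 (D(q) = 5 - 1*(-4) = 5 + 4 = 9)
s(D(3), -1*3)*(52 - 71) = √(9² + (-1*3)²)*(52 - 71) = √(81 + (-3)²)*(-19) = √(81 + 9)*(-19) = √90*(-19) = (3*√10)*(-19) = -57*√10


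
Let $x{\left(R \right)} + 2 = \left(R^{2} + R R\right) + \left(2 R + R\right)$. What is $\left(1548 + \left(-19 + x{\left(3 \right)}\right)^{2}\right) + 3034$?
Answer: $4618$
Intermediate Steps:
$x{\left(R \right)} = -2 + 2 R^{2} + 3 R$ ($x{\left(R \right)} = -2 + \left(\left(R^{2} + R R\right) + \left(2 R + R\right)\right) = -2 + \left(\left(R^{2} + R^{2}\right) + 3 R\right) = -2 + \left(2 R^{2} + 3 R\right) = -2 + 2 R^{2} + 3 R$)
$\left(1548 + \left(-19 + x{\left(3 \right)}\right)^{2}\right) + 3034 = \left(1548 + \left(-19 + \left(-2 + 2 \cdot 3^{2} + 3 \cdot 3\right)\right)^{2}\right) + 3034 = \left(1548 + \left(-19 + \left(-2 + 2 \cdot 9 + 9\right)\right)^{2}\right) + 3034 = \left(1548 + \left(-19 + \left(-2 + 18 + 9\right)\right)^{2}\right) + 3034 = \left(1548 + \left(-19 + 25\right)^{2}\right) + 3034 = \left(1548 + 6^{2}\right) + 3034 = \left(1548 + 36\right) + 3034 = 1584 + 3034 = 4618$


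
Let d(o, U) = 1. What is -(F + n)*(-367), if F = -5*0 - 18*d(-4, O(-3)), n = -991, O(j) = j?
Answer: -370303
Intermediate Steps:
F = -18 (F = -5*0 - 18*1 = 0 - 18 = -18)
-(F + n)*(-367) = -(-18 - 991)*(-367) = -(-1009)*(-367) = -1*370303 = -370303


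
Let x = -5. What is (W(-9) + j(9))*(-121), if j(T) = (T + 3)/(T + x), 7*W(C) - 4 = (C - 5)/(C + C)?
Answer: -28072/63 ≈ -445.59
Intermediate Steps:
W(C) = 4/7 + (-5 + C)/(14*C) (W(C) = 4/7 + ((C - 5)/(C + C))/7 = 4/7 + ((-5 + C)/((2*C)))/7 = 4/7 + ((-5 + C)*(1/(2*C)))/7 = 4/7 + ((-5 + C)/(2*C))/7 = 4/7 + (-5 + C)/(14*C))
j(T) = (3 + T)/(-5 + T) (j(T) = (T + 3)/(T - 5) = (3 + T)/(-5 + T))
(W(-9) + j(9))*(-121) = ((1/14)*(-5 + 9*(-9))/(-9) + (3 + 9)/(-5 + 9))*(-121) = ((1/14)*(-⅑)*(-5 - 81) + 12/4)*(-121) = ((1/14)*(-⅑)*(-86) + (¼)*12)*(-121) = (43/63 + 3)*(-121) = (232/63)*(-121) = -28072/63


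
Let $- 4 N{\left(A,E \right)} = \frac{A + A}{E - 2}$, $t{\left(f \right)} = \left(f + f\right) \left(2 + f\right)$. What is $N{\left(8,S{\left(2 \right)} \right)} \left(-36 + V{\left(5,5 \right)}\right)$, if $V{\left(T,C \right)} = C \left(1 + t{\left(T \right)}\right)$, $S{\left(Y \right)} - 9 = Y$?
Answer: $- \frac{1276}{9} \approx -141.78$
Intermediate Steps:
$S{\left(Y \right)} = 9 + Y$
$t{\left(f \right)} = 2 f \left(2 + f\right)$
$V{\left(T,C \right)} = C \left(1 + 2 T \left(2 + T\right)\right)$
$N{\left(A,E \right)} = - \frac{A}{2 \left(-2 + E\right)}$ ($N{\left(A,E \right)} = - \frac{\left(A + A\right) \frac{1}{E - 2}}{4} = - \frac{2 A \frac{1}{-2 + E}}{4} = - \frac{A}{2 \left(-2 + E\right)}$)
$N{\left(8,S{\left(2 \right)} \right)} \left(-36 + V{\left(5,5 \right)}\right) = \left(-1\right) 8 \frac{1}{-4 + 2 \left(9 + 2\right)} \left(-36 + 5 \left(1 + 2 \cdot 5 \left(2 + 5\right)\right)\right) = \left(-1\right) 8 \frac{1}{-4 + 2 \cdot 11} \left(-36 + 5 \left(1 + 2 \cdot 5 \cdot 7\right)\right) = \left(-1\right) 8 \frac{1}{-4 + 22} \left(-36 + 5 \left(1 + 70\right)\right) = \left(-1\right) 8 \cdot \frac{1}{18} \left(-36 + 5 \cdot 71\right) = \left(-1\right) 8 \cdot \frac{1}{18} \left(-36 + 355\right) = \left(- \frac{4}{9}\right) 319 = - \frac{1276}{9}$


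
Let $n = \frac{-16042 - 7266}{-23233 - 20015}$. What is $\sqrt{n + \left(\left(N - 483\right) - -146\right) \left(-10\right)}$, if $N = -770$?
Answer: $\frac{\sqrt{323534684901}}{5406} \approx 105.22$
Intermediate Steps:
$n = \frac{5827}{10812}$ ($n = - \frac{23308}{-43248} = \left(-23308\right) \left(- \frac{1}{43248}\right) = \frac{5827}{10812} \approx 0.53894$)
$\sqrt{n + \left(\left(N - 483\right) - -146\right) \left(-10\right)} = \sqrt{\frac{5827}{10812} + \left(\left(-770 - 483\right) - -146\right) \left(-10\right)} = \sqrt{\frac{5827}{10812} + \left(\left(-770 - 483\right) + 146\right) \left(-10\right)} = \sqrt{\frac{5827}{10812} + \left(-1253 + 146\right) \left(-10\right)} = \sqrt{\frac{5827}{10812} - -11070} = \sqrt{\frac{5827}{10812} + 11070} = \sqrt{\frac{119694667}{10812}} = \frac{\sqrt{323534684901}}{5406}$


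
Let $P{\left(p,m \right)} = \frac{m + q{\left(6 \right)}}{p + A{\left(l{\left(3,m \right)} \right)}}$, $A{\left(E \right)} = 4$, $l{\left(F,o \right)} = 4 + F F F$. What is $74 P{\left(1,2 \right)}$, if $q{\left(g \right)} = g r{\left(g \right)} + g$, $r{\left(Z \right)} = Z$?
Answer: $\frac{3256}{5} \approx 651.2$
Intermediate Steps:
$l{\left(F,o \right)} = 4 + F^{3}$ ($l{\left(F,o \right)} = 4 + F F^{2} = 4 + F^{3}$)
$q{\left(g \right)} = g + g^{2}$ ($q{\left(g \right)} = g g + g = g^{2} + g = g + g^{2}$)
$P{\left(p,m \right)} = \frac{42 + m}{4 + p}$ ($P{\left(p,m \right)} = \frac{m + 6 \left(1 + 6\right)}{p + 4} = \frac{m + 6 \cdot 7}{4 + p} = \frac{m + 42}{4 + p} = \frac{42 + m}{4 + p}$)
$74 P{\left(1,2 \right)} = 74 \frac{42 + 2}{4 + 1} = 74 \cdot \frac{1}{5} \cdot 44 = 74 \cdot \frac{44}{5} = \frac{3256}{5}$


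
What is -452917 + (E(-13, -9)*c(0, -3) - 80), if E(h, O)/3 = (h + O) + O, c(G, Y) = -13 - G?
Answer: -451788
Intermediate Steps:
E(h, O) = 3*h + 6*O (E(h, O) = 3*((h + O) + O) = 3*((O + h) + O) = 3*(h + 2*O) = 3*h + 6*O)
-452917 + (E(-13, -9)*c(0, -3) - 80) = -452917 + ((3*(-13) + 6*(-9))*(-13 - 1*0) - 80) = -452917 + ((-39 - 54)*(-13 + 0) - 80) = -452917 + (-93*(-13) - 80) = -452917 + (1209 - 80) = -452917 + 1129 = -451788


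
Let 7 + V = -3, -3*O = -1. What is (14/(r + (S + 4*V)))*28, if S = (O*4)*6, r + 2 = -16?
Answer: -196/25 ≈ -7.8400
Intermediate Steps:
r = -18 (r = -2 - 16 = -18)
O = 1/3 (O = -1/3*(-1) = 1/3 ≈ 0.33333)
V = -10 (V = -7 - 3 = -10)
S = 8 (S = ((1/3)*4)*6 = (4/3)*6 = 8)
(14/(r + (S + 4*V)))*28 = (14/(-18 + (8 + 4*(-10))))*28 = (14/(-18 + (8 - 40)))*28 = (14/(-18 - 32))*28 = (14/(-50))*28 = (14*(-1/50))*28 = -7/25*28 = -196/25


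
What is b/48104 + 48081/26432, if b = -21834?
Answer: 30995931/22705088 ≈ 1.3652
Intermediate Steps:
b/48104 + 48081/26432 = -21834/48104 + 48081/26432 = -21834*1/48104 + 48081*(1/26432) = -10917/24052 + 48081/26432 = 30995931/22705088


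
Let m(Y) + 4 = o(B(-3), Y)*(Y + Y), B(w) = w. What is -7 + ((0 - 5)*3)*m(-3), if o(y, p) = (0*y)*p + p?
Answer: -217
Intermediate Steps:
o(y, p) = p (o(y, p) = 0*p + p = 0 + p = p)
m(Y) = -4 + 2*Y² (m(Y) = -4 + Y*(Y + Y) = -4 + Y*(2*Y) = -4 + 2*Y²)
-7 + ((0 - 5)*3)*m(-3) = -7 + ((0 - 5)*3)*(-4 + 2*(-3)²) = -7 + (-5*3)*(-4 + 2*9) = -7 - 15*(-4 + 18) = -7 - 15*14 = -7 - 210 = -217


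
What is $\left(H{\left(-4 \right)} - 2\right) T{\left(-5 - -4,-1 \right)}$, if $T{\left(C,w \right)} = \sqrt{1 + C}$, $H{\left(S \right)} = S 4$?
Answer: $0$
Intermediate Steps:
$H{\left(S \right)} = 4 S$
$\left(H{\left(-4 \right)} - 2\right) T{\left(-5 - -4,-1 \right)} = \left(4 \left(-4\right) - 2\right) \sqrt{1 - 1} = \left(-16 - 2\right) \sqrt{1 + \left(-5 + 4\right)} = - 18 \sqrt{1 - 1} = - 18 \sqrt{0} = \left(-18\right) 0 = 0$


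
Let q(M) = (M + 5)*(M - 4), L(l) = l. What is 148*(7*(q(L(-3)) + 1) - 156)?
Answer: -36556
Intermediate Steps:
q(M) = (-4 + M)*(5 + M) (q(M) = (5 + M)*(-4 + M) = (-4 + M)*(5 + M))
148*(7*(q(L(-3)) + 1) - 156) = 148*(7*((-20 - 3 + (-3)²) + 1) - 156) = 148*(7*((-20 - 3 + 9) + 1) - 156) = 148*(7*(-14 + 1) - 156) = 148*(7*(-13) - 156) = 148*(-91 - 156) = 148*(-247) = -36556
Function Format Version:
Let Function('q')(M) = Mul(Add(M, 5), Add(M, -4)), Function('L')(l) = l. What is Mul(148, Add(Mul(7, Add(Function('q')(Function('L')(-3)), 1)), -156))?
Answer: -36556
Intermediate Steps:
Function('q')(M) = Mul(Add(-4, M), Add(5, M)) (Function('q')(M) = Mul(Add(5, M), Add(-4, M)) = Mul(Add(-4, M), Add(5, M)))
Mul(148, Add(Mul(7, Add(Function('q')(Function('L')(-3)), 1)), -156)) = Mul(148, Add(Mul(7, Add(Add(-20, -3, Pow(-3, 2)), 1)), -156)) = Mul(148, Add(Mul(7, Add(Add(-20, -3, 9), 1)), -156)) = Mul(148, Add(Mul(7, Add(-14, 1)), -156)) = Mul(148, Add(Mul(7, -13), -156)) = Mul(148, Add(-91, -156)) = Mul(148, -247) = -36556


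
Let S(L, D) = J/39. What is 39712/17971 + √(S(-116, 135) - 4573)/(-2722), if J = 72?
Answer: 39712/17971 - 5*I*√30901/35386 ≈ 2.2098 - 0.024838*I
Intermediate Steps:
S(L, D) = 24/13 (S(L, D) = 72/39 = 72*(1/39) = 24/13)
39712/17971 + √(S(-116, 135) - 4573)/(-2722) = 39712/17971 + √(24/13 - 4573)/(-2722) = 39712*(1/17971) + √(-59425/13)*(-1/2722) = 39712/17971 + (5*I*√30901/13)*(-1/2722) = 39712/17971 - 5*I*√30901/35386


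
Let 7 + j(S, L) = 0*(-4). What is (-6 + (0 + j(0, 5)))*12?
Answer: -156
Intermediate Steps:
j(S, L) = -7 (j(S, L) = -7 + 0*(-4) = -7 + 0 = -7)
(-6 + (0 + j(0, 5)))*12 = (-6 + (0 - 7))*12 = (-6 - 7)*12 = -13*12 = -156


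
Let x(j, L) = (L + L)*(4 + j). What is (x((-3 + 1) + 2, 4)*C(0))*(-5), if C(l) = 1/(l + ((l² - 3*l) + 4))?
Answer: -40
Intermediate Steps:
x(j, L) = 2*L*(4 + j) (x(j, L) = (2*L)*(4 + j) = 2*L*(4 + j))
C(l) = 1/(4 + l² - 2*l) (C(l) = 1/(l + (4 + l² - 3*l)) = 1/(4 + l² - 2*l))
(x((-3 + 1) + 2, 4)*C(0))*(-5) = ((2*4*(4 + ((-3 + 1) + 2)))/(4 + 0² - 2*0))*(-5) = ((2*4*(4 + (-2 + 2)))/(4 + 0 + 0))*(-5) = ((2*4*(4 + 0))/4)*(-5) = ((2*4*4)*(¼))*(-5) = (32*(¼))*(-5) = 8*(-5) = -40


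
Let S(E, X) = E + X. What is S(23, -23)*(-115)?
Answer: 0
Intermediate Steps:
S(23, -23)*(-115) = (23 - 23)*(-115) = 0*(-115) = 0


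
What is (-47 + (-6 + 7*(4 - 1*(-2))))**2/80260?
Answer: 121/80260 ≈ 0.0015076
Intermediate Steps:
(-47 + (-6 + 7*(4 - 1*(-2))))**2/80260 = (-47 + (-6 + 7*(4 + 2)))**2*(1/80260) = (-47 + (-6 + 7*6))**2*(1/80260) = (-47 + (-6 + 42))**2*(1/80260) = (-47 + 36)**2*(1/80260) = (-11)**2*(1/80260) = 121*(1/80260) = 121/80260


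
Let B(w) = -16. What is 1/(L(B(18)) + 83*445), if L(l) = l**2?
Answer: 1/37191 ≈ 2.6888e-5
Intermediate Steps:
1/(L(B(18)) + 83*445) = 1/((-16)**2 + 83*445) = 1/(256 + 36935) = 1/37191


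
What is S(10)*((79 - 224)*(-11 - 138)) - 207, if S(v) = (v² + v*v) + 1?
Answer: 4342398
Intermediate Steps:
S(v) = 1 + 2*v² (S(v) = (v² + v²) + 1 = 2*v² + 1 = 1 + 2*v²)
S(10)*((79 - 224)*(-11 - 138)) - 207 = (1 + 2*10²)*((79 - 224)*(-11 - 138)) - 207 = (1 + 2*100)*(-145*(-149)) - 207 = (1 + 200)*21605 - 207 = 201*21605 - 207 = 4342605 - 207 = 4342398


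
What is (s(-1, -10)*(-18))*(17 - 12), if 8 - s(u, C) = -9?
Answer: -1530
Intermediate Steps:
s(u, C) = 17 (s(u, C) = 8 - 1*(-9) = 8 + 9 = 17)
(s(-1, -10)*(-18))*(17 - 12) = (17*(-18))*(17 - 12) = -306*5 = -1530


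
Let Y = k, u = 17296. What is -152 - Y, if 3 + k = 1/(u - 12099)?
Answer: -774354/5197 ≈ -149.00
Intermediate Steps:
k = -15590/5197 (k = -3 + 1/(17296 - 12099) = -3 + 1/5197 = -15590/5197 ≈ -2.9998)
Y = -15590/5197 ≈ -2.9998
-152 - Y = -152 - 1*(-15590/5197) = -152 + 15590/5197 = -774354/5197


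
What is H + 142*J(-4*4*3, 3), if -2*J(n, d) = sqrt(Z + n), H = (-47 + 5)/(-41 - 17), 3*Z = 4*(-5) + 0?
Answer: 21/29 - 142*I*sqrt(123)/3 ≈ 0.72414 - 524.95*I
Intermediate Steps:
Z = -20/3 (Z = (4*(-5) + 0)/3 = (-20 + 0)/3 = (1/3)*(-20) = -20/3 ≈ -6.6667)
H = 21/29 (H = -42/(-58) = -42*(-1/58) = 21/29 ≈ 0.72414)
J(n, d) = -sqrt(-20/3 + n)/2
H + 142*J(-4*4*3, 3) = 21/29 + 142*(-sqrt(-60 + 9*(-4*4*3))/6) = 21/29 + 142*(-sqrt(-60 + 9*(-16*3))/6) = 21/29 + 142*(-sqrt(-60 + 9*(-48))/6) = 21/29 + 142*(-sqrt(-60 - 432)/6) = 21/29 + 142*(-I*sqrt(123)/3) = 21/29 - 142*I*sqrt(123)/3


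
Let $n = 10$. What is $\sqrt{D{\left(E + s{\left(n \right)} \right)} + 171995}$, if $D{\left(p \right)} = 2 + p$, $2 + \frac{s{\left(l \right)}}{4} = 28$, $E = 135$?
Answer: $2 \sqrt{43059} \approx 415.01$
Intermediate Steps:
$s{\left(l \right)} = 104$ ($s{\left(l \right)} = -8 + 4 \cdot 28 = -8 + 112 = 104$)
$\sqrt{D{\left(E + s{\left(n \right)} \right)} + 171995} = \sqrt{\left(2 + \left(135 + 104\right)\right) + 171995} = \sqrt{\left(2 + 239\right) + 171995} = \sqrt{241 + 171995} = \sqrt{172236} = 2 \sqrt{43059}$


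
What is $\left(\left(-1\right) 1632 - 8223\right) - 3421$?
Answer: $-13276$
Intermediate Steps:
$\left(\left(-1\right) 1632 - 8223\right) - 3421 = \left(-1632 - 8223\right) - 3421 = -9855 - 3421 = -13276$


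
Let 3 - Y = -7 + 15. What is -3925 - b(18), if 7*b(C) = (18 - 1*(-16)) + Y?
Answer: -27504/7 ≈ -3929.1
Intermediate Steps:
Y = -5 (Y = 3 - (-7 + 15) = 3 - 1*8 = 3 - 8 = -5)
b(C) = 29/7 (b(C) = ((18 - 1*(-16)) - 5)/7 = ((18 + 16) - 5)/7 = (34 - 5)/7 = (⅐)*29 = 29/7)
-3925 - b(18) = -3925 - 1*29/7 = -3925 - 29/7 = -27504/7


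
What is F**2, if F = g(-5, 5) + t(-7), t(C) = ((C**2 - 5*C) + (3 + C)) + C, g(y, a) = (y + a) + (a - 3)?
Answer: 5625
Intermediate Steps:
g(y, a) = -3 + y + 2*a (g(y, a) = (a + y) + (-3 + a) = -3 + y + 2*a)
t(C) = 3 + C**2 - 3*C (t(C) = (3 + C**2 - 4*C) + C = 3 + C**2 - 3*C)
F = 75 (F = (-3 - 5 + 2*5) + (3 + (-7)**2 - 3*(-7)) = (-3 - 5 + 10) + (3 + 49 + 21) = 2 + 73 = 75)
F**2 = 75**2 = 5625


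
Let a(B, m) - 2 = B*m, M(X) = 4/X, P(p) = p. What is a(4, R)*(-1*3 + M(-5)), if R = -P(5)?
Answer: 342/5 ≈ 68.400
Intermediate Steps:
R = -5 (R = -1*5 = -5)
a(B, m) = 2 + B*m
a(4, R)*(-1*3 + M(-5)) = (2 + 4*(-5))*(-1*3 + 4/(-5)) = (2 - 20)*(-3 + 4*(-1/5)) = -18*(-3 - 4/5) = -18*(-19/5) = 342/5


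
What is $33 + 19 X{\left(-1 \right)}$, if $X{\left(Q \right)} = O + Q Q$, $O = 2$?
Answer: $90$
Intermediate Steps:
$X{\left(Q \right)} = 2 + Q^{2}$ ($X{\left(Q \right)} = 2 + Q Q = 2 + Q^{2}$)
$33 + 19 X{\left(-1 \right)} = 33 + 19 \left(2 + \left(-1\right)^{2}\right) = 33 + 19 \left(2 + 1\right) = 33 + 19 \cdot 3 = 33 + 57 = 90$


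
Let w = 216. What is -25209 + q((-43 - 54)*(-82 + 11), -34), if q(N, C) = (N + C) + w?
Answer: -18140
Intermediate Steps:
q(N, C) = 216 + C + N (q(N, C) = (N + C) + 216 = (C + N) + 216 = 216 + C + N)
-25209 + q((-43 - 54)*(-82 + 11), -34) = -25209 + (216 - 34 + (-43 - 54)*(-82 + 11)) = -25209 + (216 - 34 - 97*(-71)) = -25209 + (216 - 34 + 6887) = -25209 + 7069 = -18140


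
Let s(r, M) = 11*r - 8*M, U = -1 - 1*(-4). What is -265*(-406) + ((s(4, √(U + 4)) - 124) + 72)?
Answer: 107582 - 8*√7 ≈ 1.0756e+5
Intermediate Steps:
U = 3 (U = -1 + 4 = 3)
s(r, M) = -8*M + 11*r
-265*(-406) + ((s(4, √(U + 4)) - 124) + 72) = -265*(-406) + (((-8*√(3 + 4) + 11*4) - 124) + 72) = 107590 + (((-8*√7 + 44) - 124) + 72) = 107590 + (((44 - 8*√7) - 124) + 72) = 107590 + ((-80 - 8*√7) + 72) = 107590 + (-8 - 8*√7) = 107582 - 8*√7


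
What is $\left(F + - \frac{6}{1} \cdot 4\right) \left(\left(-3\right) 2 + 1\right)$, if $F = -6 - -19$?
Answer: $55$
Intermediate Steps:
$F = 13$ ($F = -6 + 19 = 13$)
$\left(F + - \frac{6}{1} \cdot 4\right) \left(\left(-3\right) 2 + 1\right) = \left(13 + - \frac{6}{1} \cdot 4\right) \left(\left(-3\right) 2 + 1\right) = \left(13 + \left(-6\right) 1 \cdot 4\right) \left(-6 + 1\right) = \left(13 - 24\right) \left(-5\right) = \left(-11\right) \left(-5\right) = 55$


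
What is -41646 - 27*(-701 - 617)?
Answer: -6060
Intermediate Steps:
-41646 - 27*(-701 - 617) = -41646 - 27*(-1318) = -41646 + 35586 = -6060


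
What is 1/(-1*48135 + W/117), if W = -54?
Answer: -13/625761 ≈ -2.0775e-5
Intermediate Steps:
1/(-1*48135 + W/117) = 1/(-1*48135 - 54/117) = 1/(-48135 + (1/117)*(-54)) = 1/(-48135 - 6/13) = 1/(-625761/13) = -13/625761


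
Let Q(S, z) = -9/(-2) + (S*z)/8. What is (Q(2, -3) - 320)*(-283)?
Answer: 357995/4 ≈ 89499.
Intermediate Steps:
Q(S, z) = 9/2 + S*z/8 (Q(S, z) = -9*(-½) + (S*z)*(⅛) = 9/2 + S*z/8)
(Q(2, -3) - 320)*(-283) = ((9/2 + (⅛)*2*(-3)) - 320)*(-283) = ((9/2 - ¾) - 320)*(-283) = (15/4 - 320)*(-283) = -1265/4*(-283) = 357995/4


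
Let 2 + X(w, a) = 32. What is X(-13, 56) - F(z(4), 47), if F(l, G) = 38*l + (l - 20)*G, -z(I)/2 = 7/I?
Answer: 2535/2 ≈ 1267.5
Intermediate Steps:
X(w, a) = 30 (X(w, a) = -2 + 32 = 30)
z(I) = -14/I
F(l, G) = 38*l + G*(-20 + l) (F(l, G) = 38*l + (-20 + l)*G = 38*l + G*(-20 + l))
X(-13, 56) - F(z(4), 47) = 30 - (-20*47 + 38*(-14/4) + 47*(-14/4)) = 30 - (-940 + 38*(-14*1/4) + 47*(-14*1/4)) = 30 - (-940 + 38*(-7/2) + 47*(-7/2)) = 30 - (-940 - 133 - 329/2) = 30 - 1*(-2475/2) = 30 + 2475/2 = 2535/2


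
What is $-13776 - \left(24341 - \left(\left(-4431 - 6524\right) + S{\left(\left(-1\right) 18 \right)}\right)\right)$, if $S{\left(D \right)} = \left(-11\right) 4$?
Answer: $-49116$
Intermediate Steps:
$S{\left(D \right)} = -44$
$-13776 - \left(24341 - \left(\left(-4431 - 6524\right) + S{\left(\left(-1\right) 18 \right)}\right)\right) = -13776 - \left(24341 - \left(\left(-4431 - 6524\right) - 44\right)\right) = -13776 - \left(24341 - \left(-10955 - 44\right)\right) = -13776 - \left(24341 - -10999\right) = -13776 - \left(24341 + 10999\right) = -13776 - 35340 = -49116$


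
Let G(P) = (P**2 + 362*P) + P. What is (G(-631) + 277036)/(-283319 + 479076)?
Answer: 446144/195757 ≈ 2.2791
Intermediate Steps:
G(P) = P**2 + 363*P
(G(-631) + 277036)/(-283319 + 479076) = (-631*(363 - 631) + 277036)/(-283319 + 479076) = (-631*(-268) + 277036)/195757 = (169108 + 277036)*(1/195757) = 446144*(1/195757) = 446144/195757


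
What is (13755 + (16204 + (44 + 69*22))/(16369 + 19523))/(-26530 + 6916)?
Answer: -1306117/1862396 ≈ -0.70131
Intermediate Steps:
(13755 + (16204 + (44 + 69*22))/(16369 + 19523))/(-26530 + 6916) = (13755 + (16204 + (44 + 1518))/35892)/(-19614) = (13755 + (16204 + 1562)*(1/35892))*(-1/19614) = (13755 + 17766*(1/35892))*(-1/19614) = (13755 + 987/1994)*(-1/19614) = (27428457/1994)*(-1/19614) = -1306117/1862396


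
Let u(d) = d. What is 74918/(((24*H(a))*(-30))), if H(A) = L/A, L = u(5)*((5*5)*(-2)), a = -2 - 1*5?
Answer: -262213/90000 ≈ -2.9135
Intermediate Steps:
a = -7 (a = -2 - 5 = -7)
L = -250 (L = 5*((5*5)*(-2)) = 5*(25*(-2)) = 5*(-50) = -250)
H(A) = -250/A
74918/(((24*H(a))*(-30))) = 74918/(((24*(-250/(-7)))*(-30))) = 74918/(((24*(-250*(-1/7)))*(-30))) = 74918/(((24*(250/7))*(-30))) = 74918/(((6000/7)*(-30))) = 74918/(-180000/7) = 74918*(-7/180000) = -262213/90000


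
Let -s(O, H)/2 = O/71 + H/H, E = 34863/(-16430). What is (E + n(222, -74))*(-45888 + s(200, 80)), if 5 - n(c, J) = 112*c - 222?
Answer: 131914492269007/116653 ≈ 1.1308e+9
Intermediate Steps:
E = -34863/16430 (E = 34863*(-1/16430) = -34863/16430 ≈ -2.1219)
s(O, H) = -2 - 2*O/71 (s(O, H) = -2*(O/71 + H/H) = -2*(O*(1/71) + 1) = -2*(O/71 + 1) = -2*(1 + O/71) = -2 - 2*O/71)
n(c, J) = 227 - 112*c (n(c, J) = 5 - (112*c - 222) = 5 - (-222 + 112*c) = 5 + (222 - 112*c) = 227 - 112*c)
(E + n(222, -74))*(-45888 + s(200, 80)) = (-34863/16430 + (227 - 112*222))*(-45888 + (-2 - 2/71*200)) = (-34863/16430 + (227 - 24864))*(-45888 + (-2 - 400/71)) = (-34863/16430 - 24637)*(-45888 - 542/71) = -404820773/16430*(-3258590/71) = 131914492269007/116653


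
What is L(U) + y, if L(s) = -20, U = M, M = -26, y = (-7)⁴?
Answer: 2381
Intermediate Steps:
y = 2401
U = -26
L(U) + y = -20 + 2401 = 2381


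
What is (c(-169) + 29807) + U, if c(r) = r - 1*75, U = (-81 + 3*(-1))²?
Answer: 36619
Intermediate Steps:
U = 7056 (U = (-81 - 3)² = (-84)² = 7056)
c(r) = -75 + r (c(r) = r - 75 = -75 + r)
(c(-169) + 29807) + U = ((-75 - 169) + 29807) + 7056 = (-244 + 29807) + 7056 = 29563 + 7056 = 36619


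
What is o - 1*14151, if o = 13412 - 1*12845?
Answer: -13584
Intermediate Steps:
o = 567 (o = 13412 - 12845 = 567)
o - 1*14151 = 567 - 1*14151 = 567 - 14151 = -13584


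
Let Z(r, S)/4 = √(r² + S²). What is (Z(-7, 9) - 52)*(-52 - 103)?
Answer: 8060 - 620*√130 ≈ 990.91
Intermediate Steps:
Z(r, S) = 4*√(S² + r²) (Z(r, S) = 4*√(r² + S²) = 4*√(S² + r²))
(Z(-7, 9) - 52)*(-52 - 103) = (4*√(9² + (-7)²) - 52)*(-52 - 103) = (4*√(81 + 49) - 52)*(-155) = (4*√130 - 52)*(-155) = (-52 + 4*√130)*(-155) = 8060 - 620*√130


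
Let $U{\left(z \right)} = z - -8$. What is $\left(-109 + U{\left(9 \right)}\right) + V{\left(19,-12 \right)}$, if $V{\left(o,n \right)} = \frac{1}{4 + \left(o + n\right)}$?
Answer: $- \frac{1011}{11} \approx -91.909$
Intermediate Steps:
$V{\left(o,n \right)} = \frac{1}{4 + n + o}$ ($V{\left(o,n \right)} = \frac{1}{4 + \left(n + o\right)} = \frac{1}{4 + n + o}$)
$U{\left(z \right)} = 8 + z$ ($U{\left(z \right)} = z + 8 = 8 + z$)
$\left(-109 + U{\left(9 \right)}\right) + V{\left(19,-12 \right)} = \left(-109 + \left(8 + 9\right)\right) + \frac{1}{4 - 12 + 19} = \left(-109 + 17\right) + \frac{1}{11} = -92 + \frac{1}{11} = - \frac{1011}{11}$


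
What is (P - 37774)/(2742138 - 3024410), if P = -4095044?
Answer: 2066409/141136 ≈ 14.641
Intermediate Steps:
(P - 37774)/(2742138 - 3024410) = (-4095044 - 37774)/(2742138 - 3024410) = -4132818/(-282272) = -4132818*(-1/282272) = 2066409/141136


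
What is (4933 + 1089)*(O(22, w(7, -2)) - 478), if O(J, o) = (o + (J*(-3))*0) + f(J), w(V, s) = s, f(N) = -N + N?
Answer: -2890560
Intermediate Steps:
f(N) = 0
O(J, o) = o (O(J, o) = (o + (J*(-3))*0) + 0 = (o - 3*J*0) + 0 = (o + 0) + 0 = o + 0 = o)
(4933 + 1089)*(O(22, w(7, -2)) - 478) = (4933 + 1089)*(-2 - 478) = 6022*(-480) = -2890560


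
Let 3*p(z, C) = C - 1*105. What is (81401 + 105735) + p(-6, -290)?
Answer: 561013/3 ≈ 1.8700e+5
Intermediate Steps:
p(z, C) = -35 + C/3 (p(z, C) = (C - 1*105)/3 = (C - 105)/3 = (-105 + C)/3 = -35 + C/3)
(81401 + 105735) + p(-6, -290) = (81401 + 105735) + (-35 + (1/3)*(-290)) = 187136 + (-35 - 290/3) = 187136 - 395/3 = 561013/3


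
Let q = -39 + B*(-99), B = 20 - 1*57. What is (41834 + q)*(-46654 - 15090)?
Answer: -2806758752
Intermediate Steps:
B = -37 (B = 20 - 57 = -37)
q = 3624 (q = -39 - 37*(-99) = -39 + 3663 = 3624)
(41834 + q)*(-46654 - 15090) = (41834 + 3624)*(-46654 - 15090) = 45458*(-61744) = -2806758752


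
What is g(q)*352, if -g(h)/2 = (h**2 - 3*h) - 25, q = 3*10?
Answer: -552640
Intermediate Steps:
q = 30
g(h) = 50 - 2*h**2 + 6*h (g(h) = -2*((h**2 - 3*h) - 25) = -2*(-25 + h**2 - 3*h) = 50 - 2*h**2 + 6*h)
g(q)*352 = (50 - 2*30**2 + 6*30)*352 = (50 - 2*900 + 180)*352 = (50 - 1800 + 180)*352 = -1570*352 = -552640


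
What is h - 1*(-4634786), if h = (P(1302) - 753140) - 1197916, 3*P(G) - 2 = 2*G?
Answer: 8053796/3 ≈ 2.6846e+6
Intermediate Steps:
P(G) = ⅔ + 2*G/3 (P(G) = ⅔ + (2*G)/3 = ⅔ + 2*G/3)
h = -5850562/3 (h = ((⅔ + (⅔)*1302) - 753140) - 1197916 = ((⅔ + 868) - 753140) - 1197916 = (2606/3 - 753140) - 1197916 = -2256814/3 - 1197916 = -5850562/3 ≈ -1.9502e+6)
h - 1*(-4634786) = -5850562/3 - 1*(-4634786) = -5850562/3 + 4634786 = 8053796/3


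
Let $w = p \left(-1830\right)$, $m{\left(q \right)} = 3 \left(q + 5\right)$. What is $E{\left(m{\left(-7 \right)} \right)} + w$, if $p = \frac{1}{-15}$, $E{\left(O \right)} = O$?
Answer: $116$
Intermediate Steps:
$m{\left(q \right)} = 15 + 3 q$ ($m{\left(q \right)} = 3 \left(5 + q\right) = 15 + 3 q$)
$p = - \frac{1}{15} \approx -0.066667$
$w = 122$ ($w = \left(- \frac{1}{15}\right) \left(-1830\right) = 122$)
$E{\left(m{\left(-7 \right)} \right)} + w = \left(15 + 3 \left(-7\right)\right) + 122 = \left(15 - 21\right) + 122 = -6 + 122 = 116$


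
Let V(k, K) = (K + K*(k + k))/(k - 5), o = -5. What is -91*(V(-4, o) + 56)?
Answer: -42679/9 ≈ -4742.1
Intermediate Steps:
V(k, K) = (K + 2*K*k)/(-5 + k) (V(k, K) = (K + K*(2*k))/(-5 + k) = (K + 2*K*k)/(-5 + k))
-91*(V(-4, o) + 56) = -91*(-5*(1 + 2*(-4))/(-5 - 4) + 56) = -91*(-5*(1 - 8)/(-9) + 56) = -91*(-5*(-⅑)*(-7) + 56) = -91*(-35/9 + 56) = -91*469/9 = -42679/9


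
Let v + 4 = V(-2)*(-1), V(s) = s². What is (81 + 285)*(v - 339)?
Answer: -127002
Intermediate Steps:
v = -8 (v = -4 + (-2)²*(-1) = -4 + 4*(-1) = -4 - 4 = -8)
(81 + 285)*(v - 339) = (81 + 285)*(-8 - 339) = 366*(-347) = -127002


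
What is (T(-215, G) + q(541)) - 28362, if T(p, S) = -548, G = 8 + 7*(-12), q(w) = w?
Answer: -28369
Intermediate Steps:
G = -76 (G = 8 - 84 = -76)
(T(-215, G) + q(541)) - 28362 = (-548 + 541) - 28362 = -7 - 28362 = -28369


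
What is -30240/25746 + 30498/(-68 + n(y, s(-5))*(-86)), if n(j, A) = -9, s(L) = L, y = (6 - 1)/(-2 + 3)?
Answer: 9093477/216389 ≈ 42.024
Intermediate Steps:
y = 5 (y = 5/1 = 5*1 = 5)
-30240/25746 + 30498/(-68 + n(y, s(-5))*(-86)) = -30240/25746 + 30498/(-68 - 9*(-86)) = -30240*1/25746 + 30498/(-68 + 774) = -720/613 + 30498/706 = -720/613 + 30498*(1/706) = -720/613 + 15249/353 = 9093477/216389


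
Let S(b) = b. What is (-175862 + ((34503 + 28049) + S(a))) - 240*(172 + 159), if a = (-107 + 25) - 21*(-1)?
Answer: -192811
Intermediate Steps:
a = -61 (a = -82 + 21 = -61)
(-175862 + ((34503 + 28049) + S(a))) - 240*(172 + 159) = (-175862 + ((34503 + 28049) - 61)) - 240*(172 + 159) = (-175862 + (62552 - 61)) - 240*331 = (-175862 + 62491) - 79440 = -113371 - 79440 = -192811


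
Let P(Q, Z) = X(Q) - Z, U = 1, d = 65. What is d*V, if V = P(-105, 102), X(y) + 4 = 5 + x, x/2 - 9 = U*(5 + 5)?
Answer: -4095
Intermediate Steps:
x = 38 (x = 18 + 2*(1*(5 + 5)) = 18 + 2*(1*10) = 18 + 2*10 = 18 + 20 = 38)
X(y) = 39 (X(y) = -4 + (5 + 38) = -4 + 43 = 39)
P(Q, Z) = 39 - Z
V = -63 (V = 39 - 1*102 = 39 - 102 = -63)
d*V = 65*(-63) = -4095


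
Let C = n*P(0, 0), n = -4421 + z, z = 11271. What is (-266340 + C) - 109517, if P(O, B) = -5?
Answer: -410107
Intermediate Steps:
n = 6850 (n = -4421 + 11271 = 6850)
C = -34250 (C = 6850*(-5) = -34250)
(-266340 + C) - 109517 = (-266340 - 34250) - 109517 = -300590 - 109517 = -410107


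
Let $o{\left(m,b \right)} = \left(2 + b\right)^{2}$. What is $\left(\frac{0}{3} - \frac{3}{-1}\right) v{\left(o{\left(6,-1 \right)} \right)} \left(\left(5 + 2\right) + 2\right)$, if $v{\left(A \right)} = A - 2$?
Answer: $-27$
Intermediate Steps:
$v{\left(A \right)} = -2 + A$
$\left(\frac{0}{3} - \frac{3}{-1}\right) v{\left(o{\left(6,-1 \right)} \right)} \left(\left(5 + 2\right) + 2\right) = \left(\frac{0}{3} - \frac{3}{-1}\right) \left(-2 + \left(2 - 1\right)^{2}\right) \left(\left(5 + 2\right) + 2\right) = \left(0 \cdot \frac{1}{3} - -3\right) \left(-2 + 1^{2}\right) \left(7 + 2\right) = \left(0 + 3\right) \left(-2 + 1\right) 9 = 3 \left(-1\right) 9 = \left(-3\right) 9 = -27$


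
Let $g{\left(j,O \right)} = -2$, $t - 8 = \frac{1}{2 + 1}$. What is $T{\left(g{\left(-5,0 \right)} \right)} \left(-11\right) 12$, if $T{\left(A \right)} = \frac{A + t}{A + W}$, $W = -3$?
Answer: $\frac{836}{5} \approx 167.2$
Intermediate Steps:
$t = \frac{25}{3}$ ($t = 8 + \frac{1}{2 + 1} = 8 + \frac{1}{3} = \frac{25}{3} \approx 8.3333$)
$T{\left(A \right)} = \frac{\frac{25}{3} + A}{-3 + A}$ ($T{\left(A \right)} = \frac{A + \frac{25}{3}}{A - 3} = \frac{\frac{25}{3} + A}{-3 + A}$)
$T{\left(g{\left(-5,0 \right)} \right)} \left(-11\right) 12 = \frac{\frac{25}{3} - 2}{-3 - 2} \left(-11\right) 12 = \frac{1}{-5} \cdot \frac{19}{3} \left(-11\right) 12 = \left(- \frac{1}{5}\right) \frac{19}{3} \left(-11\right) 12 = \left(- \frac{19}{15}\right) \left(-11\right) 12 = \frac{209}{15} \cdot 12 = \frac{836}{5}$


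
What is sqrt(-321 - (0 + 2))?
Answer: I*sqrt(323) ≈ 17.972*I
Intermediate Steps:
sqrt(-321 - (0 + 2)) = sqrt(-321 - 1*2) = sqrt(-321 - 2) = sqrt(-323) = I*sqrt(323)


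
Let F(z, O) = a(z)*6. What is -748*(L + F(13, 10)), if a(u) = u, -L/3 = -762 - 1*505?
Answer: -2901492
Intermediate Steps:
L = 3801 (L = -3*(-762 - 1*505) = -3*(-762 - 505) = -3*(-1267) = 3801)
F(z, O) = 6*z (F(z, O) = z*6 = 6*z)
-748*(L + F(13, 10)) = -748*(3801 + 6*13) = -748*(3801 + 78) = -748*3879 = -2901492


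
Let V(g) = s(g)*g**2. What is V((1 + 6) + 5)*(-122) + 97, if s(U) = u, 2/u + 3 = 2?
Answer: 35233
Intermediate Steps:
u = -2 (u = 2/(-3 + 2) = 2/(-1) = 2*(-1) = -2)
s(U) = -2
V(g) = -2*g**2
V((1 + 6) + 5)*(-122) + 97 = -2*((1 + 6) + 5)**2*(-122) + 97 = -2*(7 + 5)**2*(-122) + 97 = -2*12**2*(-122) + 97 = -2*144*(-122) + 97 = -288*(-122) + 97 = 35136 + 97 = 35233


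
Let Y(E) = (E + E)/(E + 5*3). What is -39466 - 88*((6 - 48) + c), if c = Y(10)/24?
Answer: -536594/15 ≈ -35773.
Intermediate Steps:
Y(E) = 2*E/(15 + E) (Y(E) = (2*E)/(E + 15) = (2*E)/(15 + E) = 2*E/(15 + E))
c = 1/30 (c = (2*10/(15 + 10))/24 = (2*10/25)*(1/24) = (2*10*(1/25))*(1/24) = (⅘)*(1/24) = 1/30 ≈ 0.033333)
-39466 - 88*((6 - 48) + c) = -39466 - 88*((6 - 48) + 1/30) = -39466 - 88*(-42 + 1/30) = -39466 - 88*(-1259)/30 = -39466 - 1*(-55396/15) = -39466 + 55396/15 = -536594/15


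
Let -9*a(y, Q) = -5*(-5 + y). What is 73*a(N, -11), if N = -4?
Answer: -365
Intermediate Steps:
a(y, Q) = -25/9 + 5*y/9 (a(y, Q) = -(-5)*(-5 + y)/9 = -(25 - 5*y)/9 = -25/9 + 5*y/9)
73*a(N, -11) = 73*(-25/9 + (5/9)*(-4)) = 73*(-25/9 - 20/9) = 73*(-5) = -365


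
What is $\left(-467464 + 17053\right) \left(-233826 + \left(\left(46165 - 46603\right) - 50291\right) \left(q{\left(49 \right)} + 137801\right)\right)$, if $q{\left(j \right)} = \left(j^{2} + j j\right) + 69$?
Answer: $3260003524244454$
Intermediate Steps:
$q{\left(j \right)} = 69 + 2 j^{2}$ ($q{\left(j \right)} = \left(j^{2} + j^{2}\right) + 69 = 2 j^{2} + 69 = 69 + 2 j^{2}$)
$\left(-467464 + 17053\right) \left(-233826 + \left(\left(46165 - 46603\right) - 50291\right) \left(q{\left(49 \right)} + 137801\right)\right) = \left(-467464 + 17053\right) \left(-233826 + \left(\left(46165 - 46603\right) - 50291\right) \left(\left(69 + 2 \cdot 49^{2}\right) + 137801\right)\right) = - 450411 \left(-233826 + \left(\left(46165 - 46603\right) - 50291\right) \left(\left(69 + 2 \cdot 2401\right) + 137801\right)\right) = - 450411 \left(-233826 + \left(-438 - 50291\right) \left(\left(69 + 4802\right) + 137801\right)\right) = - 450411 \left(-233826 - 50729 \left(4871 + 137801\right)\right) = - 450411 \left(-233826 - 7237607888\right) = \left(-450411\right) \left(-7237841714\right) = 3260003524244454$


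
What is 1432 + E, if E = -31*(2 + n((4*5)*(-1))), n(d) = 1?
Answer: 1339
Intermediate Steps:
E = -93 (E = -31*(2 + 1) = -31*3 = -93)
1432 + E = 1432 - 93 = 1339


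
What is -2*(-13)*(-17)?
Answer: -442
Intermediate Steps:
-2*(-13)*(-17) = 26*(-17) = -442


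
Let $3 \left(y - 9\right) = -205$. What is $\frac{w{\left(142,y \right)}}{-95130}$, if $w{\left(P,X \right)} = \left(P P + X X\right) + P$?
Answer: $- \frac{15317}{61155} \approx -0.25046$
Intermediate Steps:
$y = - \frac{178}{3}$ ($y = 9 + \frac{1}{3} \left(-205\right) = 9 - \frac{205}{3} = - \frac{178}{3} \approx -59.333$)
$w{\left(P,X \right)} = P + P^{2} + X^{2}$ ($w{\left(P,X \right)} = \left(P^{2} + X^{2}\right) + P = P + P^{2} + X^{2}$)
$\frac{w{\left(142,y \right)}}{-95130} = \frac{142 + 142^{2} + \left(- \frac{178}{3}\right)^{2}}{-95130} = \left(142 + 20164 + \frac{31684}{9}\right) \left(- \frac{1}{95130}\right) = \frac{214438}{9} \left(- \frac{1}{95130}\right) = - \frac{15317}{61155}$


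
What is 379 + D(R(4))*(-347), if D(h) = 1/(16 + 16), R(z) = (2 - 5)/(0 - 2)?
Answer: 11781/32 ≈ 368.16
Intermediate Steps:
R(z) = 3/2 (R(z) = -3/(-2) = -3*(-½) = 3/2)
D(h) = 1/32
379 + D(R(4))*(-347) = 379 + (1/32)*(-347) = 379 - 347/32 = 11781/32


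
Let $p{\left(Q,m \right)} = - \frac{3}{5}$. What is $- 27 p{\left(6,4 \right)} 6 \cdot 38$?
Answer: $\frac{18468}{5} \approx 3693.6$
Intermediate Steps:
$p{\left(Q,m \right)} = - \frac{3}{5}$ ($p{\left(Q,m \right)} = \left(-3\right) \frac{1}{5} = - \frac{3}{5}$)
$- 27 p{\left(6,4 \right)} 6 \cdot 38 = - 27 \left(\left(- \frac{3}{5}\right) 6\right) 38 = \left(-27\right) \left(- \frac{18}{5}\right) 38 = \frac{486}{5} \cdot 38 = \frac{18468}{5}$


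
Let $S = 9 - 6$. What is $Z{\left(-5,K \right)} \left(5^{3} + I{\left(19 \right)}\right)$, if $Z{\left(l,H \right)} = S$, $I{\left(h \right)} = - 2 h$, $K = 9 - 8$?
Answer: $261$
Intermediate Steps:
$K = 1$ ($K = 9 - 8 = 1$)
$S = 3$
$Z{\left(l,H \right)} = 3$
$Z{\left(-5,K \right)} \left(5^{3} + I{\left(19 \right)}\right) = 3 \left(5^{3} - 38\right) = 3 \left(125 - 38\right) = 3 \cdot 87 = 261$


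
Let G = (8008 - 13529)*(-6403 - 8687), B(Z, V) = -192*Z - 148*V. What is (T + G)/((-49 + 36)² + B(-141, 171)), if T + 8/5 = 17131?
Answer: 416645097/9665 ≈ 43109.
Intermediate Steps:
G = 83311890 (G = -5521*(-15090) = 83311890)
T = 85647/5 (T = -8/5 + 17131 = 85647/5 ≈ 17129.)
(T + G)/((-49 + 36)² + B(-141, 171)) = (85647/5 + 83311890)/((-49 + 36)² + (-192*(-141) - 148*171)) = 416645097/(5*((-13)² + (27072 - 25308))) = 416645097/(5*(169 + 1764)) = (416645097/5)/1933 = (416645097/5)*(1/1933) = 416645097/9665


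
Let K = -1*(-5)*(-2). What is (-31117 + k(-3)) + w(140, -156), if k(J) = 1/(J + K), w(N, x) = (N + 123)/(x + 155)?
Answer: -407941/13 ≈ -31380.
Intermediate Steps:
w(N, x) = (123 + N)/(155 + x)
K = -10 (K = 5*(-2) = -10)
k(J) = 1/(-10 + J) (k(J) = 1/(J - 10) = 1/(-10 + J))
(-31117 + k(-3)) + w(140, -156) = (-31117 + 1/(-10 - 3)) + (123 + 140)/(155 - 156) = (-31117 + 1/(-13)) + 263/(-1) = (-31117 - 1/13) - 1*263 = -404522/13 - 263 = -407941/13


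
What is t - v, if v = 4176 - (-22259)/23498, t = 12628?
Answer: 198582837/23498 ≈ 8451.0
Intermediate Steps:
v = 98149907/23498 (v = 4176 - (-22259)/23498 = 4176 - 1*(-22259/23498) = 4176 + 22259/23498 = 98149907/23498 ≈ 4176.9)
t - v = 12628 - 1*98149907/23498 = 12628 - 98149907/23498 = 198582837/23498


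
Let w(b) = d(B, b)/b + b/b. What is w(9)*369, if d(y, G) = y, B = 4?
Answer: 533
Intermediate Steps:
w(b) = 1 + 4/b (w(b) = 4/b + b/b = 4/b + 1 = 1 + 4/b)
w(9)*369 = ((4 + 9)/9)*369 = ((1/9)*13)*369 = (13/9)*369 = 533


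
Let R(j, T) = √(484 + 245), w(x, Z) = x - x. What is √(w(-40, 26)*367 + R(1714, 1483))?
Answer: 3*√3 ≈ 5.1962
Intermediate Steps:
w(x, Z) = 0
R(j, T) = 27 (R(j, T) = √729 = 27)
√(w(-40, 26)*367 + R(1714, 1483)) = √(0*367 + 27) = √(0 + 27) = √27 = 3*√3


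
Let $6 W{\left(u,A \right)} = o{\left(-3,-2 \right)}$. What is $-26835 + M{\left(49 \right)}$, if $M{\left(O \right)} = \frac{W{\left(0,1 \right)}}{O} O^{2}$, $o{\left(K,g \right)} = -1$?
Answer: $- \frac{161059}{6} \approx -26843.0$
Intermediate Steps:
$W{\left(u,A \right)} = - \frac{1}{6}$ ($W{\left(u,A \right)} = \frac{1}{6} \left(-1\right) = - \frac{1}{6}$)
$M{\left(O \right)} = - \frac{O}{6}$ ($M{\left(O \right)} = - \frac{1}{6 O} O^{2} = - \frac{O}{6}$)
$-26835 + M{\left(49 \right)} = -26835 - \frac{49}{6} = - \frac{161059}{6}$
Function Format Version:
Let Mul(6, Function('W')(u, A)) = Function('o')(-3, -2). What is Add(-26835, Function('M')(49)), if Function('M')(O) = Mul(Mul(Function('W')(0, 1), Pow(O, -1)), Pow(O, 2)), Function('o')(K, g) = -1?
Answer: Rational(-161059, 6) ≈ -26843.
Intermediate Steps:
Function('W')(u, A) = Rational(-1, 6) (Function('W')(u, A) = Mul(Rational(1, 6), -1) = Rational(-1, 6))
Function('M')(O) = Mul(Rational(-1, 6), O) (Function('M')(O) = Mul(Mul(Rational(-1, 6), Pow(O, -1)), Pow(O, 2)) = Mul(Rational(-1, 6), O))
Add(-26835, Function('M')(49)) = Add(-26835, Mul(Rational(-1, 6), 49)) = Add(-26835, Rational(-49, 6)) = Rational(-161059, 6)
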